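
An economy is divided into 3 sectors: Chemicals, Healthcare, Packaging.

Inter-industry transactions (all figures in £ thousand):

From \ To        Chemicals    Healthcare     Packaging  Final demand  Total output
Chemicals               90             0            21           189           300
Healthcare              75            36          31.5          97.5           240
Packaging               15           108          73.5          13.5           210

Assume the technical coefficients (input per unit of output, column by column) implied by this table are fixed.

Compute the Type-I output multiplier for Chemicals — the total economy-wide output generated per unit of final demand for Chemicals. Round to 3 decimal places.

Technical coefficients a_ij = z_ij / X_j:
  a_11 = 90/300 = 0.30, a_21 = 75/300 = 0.25, a_31 = 15/300 = 0.05
  a_12 = 0/240 = 0.00, a_22 = 36/240 = 0.15, a_32 = 108/240 = 0.45
  a_13 = 21/210 = 0.10, a_23 = 31.5/210 = 0.15, a_33 = 73.5/210 = 0.35
I − A =
  [   0.70     0.00    -0.10]
  [  -0.25     0.85    -0.15]
  [  -0.05    -0.45     0.65]
Cofactors of I−A, C_ij = (−1)^(i+j)·(minor ij) (rows/columns in the sector order above):
  C_11 = (0.85)(0.65) − (-0.15)(-0.45) = 0.4850
  C_12 = −[(-0.25)(0.65) − (-0.15)(-0.05)] = 0.1700
  C_13 = (-0.25)(-0.45) − (0.85)(-0.05) = 0.1550
  C_21 = −[(0.00)(0.65) − (-0.10)(-0.45)] = 0.0450
  C_22 = (0.70)(0.65) − (-0.10)(-0.05) = 0.4500
  C_23 = −[(0.70)(-0.45) − (0.00)(-0.05)] = 0.3150
  C_31 = (0.00)(-0.15) − (-0.10)(0.85) = 0.0850
  C_32 = −[(0.70)(-0.15) − (-0.10)(-0.25)] = 0.1300
  C_33 = (0.70)(0.85) − (0.00)(-0.25) = 0.5950
det(I−A) = Σ_j (I−A)_1j·C_1j = (0.70)(0.4850) + (0.00)(0.1700) + (-0.10)(0.1550) = 0.3240
adj(I−A) = Cᵀ =
  [ 0.4850   0.0450   0.0850]
  [ 0.1700   0.4500   0.1300]
  [ 0.1550   0.3150   0.5950]
(I − A)⁻¹ = adj(I−A) / det(I−A) ≈
  [   1.4969     0.1389     0.2623]
  [   0.5247     1.3889     0.4012]
  [   0.4784     0.9722     1.8364]
The output multiplier for sector j is the column-j sum of the Leontief inverse (I − A)⁻¹ = adj(I−A) / det(I−A).
Column 1 of adj(I−A): (0.4850, 0.1700, 0.1550); det(I−A) = 0.3240.
m_1 = (0.4850 + 0.1700 + 0.1550) / 0.3240 = 0.81 / 0.3240 = 2.500.

m_1 = 2.500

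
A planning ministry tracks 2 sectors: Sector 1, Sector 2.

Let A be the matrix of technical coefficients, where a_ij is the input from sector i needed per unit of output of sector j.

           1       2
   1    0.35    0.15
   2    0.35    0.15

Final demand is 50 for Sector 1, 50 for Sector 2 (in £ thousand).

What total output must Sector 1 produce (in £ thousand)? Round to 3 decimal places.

x_1 = 100.000

I − A =
  [   0.65    -0.15]
  [  -0.35     0.85]
det(I−A) = (0.65)(0.85) − (-0.15)(-0.35) = 0.5000
adj(I−A) = [[0.85, 0.15], [0.35, 0.65]]
(I − A)⁻¹ = adj(I−A) / det(I−A) ≈
  [   1.7000     0.3000]
  [   0.7000     1.3000]
x = (I − A)⁻¹ d = adj(I−A)·d / det(I−A), with det(I−A) = 0.5000:
  x_1 = (0.85·50 + 0.15·50) / 0.5000 = 50.00 / 0.5000 = 100.000
  x_2 = (0.35·50 + 0.65·50) / 0.5000 = 50.00 / 0.5000 = 100.000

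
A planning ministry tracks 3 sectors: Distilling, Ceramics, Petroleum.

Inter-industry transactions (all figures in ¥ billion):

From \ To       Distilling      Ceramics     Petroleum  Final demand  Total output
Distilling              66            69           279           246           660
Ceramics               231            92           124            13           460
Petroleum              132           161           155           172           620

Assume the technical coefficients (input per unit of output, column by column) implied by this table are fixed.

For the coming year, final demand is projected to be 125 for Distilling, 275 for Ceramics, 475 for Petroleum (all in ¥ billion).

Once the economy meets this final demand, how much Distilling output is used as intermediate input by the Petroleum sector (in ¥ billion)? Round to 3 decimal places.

Technical coefficients a_ij = z_ij / X_j:
  a_11 = 66/660 = 0.10, a_21 = 231/660 = 0.35, a_31 = 132/660 = 0.20
  a_12 = 69/460 = 0.15, a_22 = 92/460 = 0.20, a_32 = 161/460 = 0.35
  a_13 = 279/620 = 0.45, a_23 = 124/620 = 0.20, a_33 = 155/620 = 0.25
I − A =
  [   0.90    -0.15    -0.45]
  [  -0.35     0.80    -0.20]
  [  -0.20    -0.35     0.75]
Cofactors of I−A, C_ij = (−1)^(i+j)·(minor ij) (rows/columns in the sector order above):
  C_11 = (0.80)(0.75) − (-0.20)(-0.35) = 0.5300
  C_12 = −[(-0.35)(0.75) − (-0.20)(-0.20)] = 0.3025
  C_13 = (-0.35)(-0.35) − (0.80)(-0.20) = 0.2825
  C_21 = −[(-0.15)(0.75) − (-0.45)(-0.35)] = 0.2700
  C_22 = (0.90)(0.75) − (-0.45)(-0.20) = 0.5850
  C_23 = −[(0.90)(-0.35) − (-0.15)(-0.20)] = 0.3450
  C_31 = (-0.15)(-0.20) − (-0.45)(0.80) = 0.3900
  C_32 = −[(0.90)(-0.20) − (-0.45)(-0.35)] = 0.3375
  C_33 = (0.90)(0.80) − (-0.15)(-0.35) = 0.6675
det(I−A) = Σ_j (I−A)_1j·C_1j = (0.90)(0.5300) + (-0.15)(0.3025) + (-0.45)(0.2825) = 0.3045
adj(I−A) = Cᵀ =
  [ 0.5300   0.2700   0.3900]
  [ 0.3025   0.5850   0.3375]
  [ 0.2825   0.3450   0.6675]
(I − A)⁻¹ = adj(I−A) / det(I−A) ≈
  [   1.7406     0.8867     1.2808]
  [   0.9934     1.9212     1.1084]
  [   0.9278     1.1330     2.1921]
First solve x = (I − A)⁻¹ d = adj(I−A)·d / det(I−A); in particular x_3 = (0.2825·125 + 0.3450·275 + 0.6675·475) / 0.3045 = 447.25 / 0.3045 ≈ 1468.80131.
Intermediate flow from 1 to 3: z_13 = a_13 · x_3 = 0.45 × 447.25 / 0.3045 = 201.2625 / 0.3045 ≈ 660.961.

z_13 = 660.961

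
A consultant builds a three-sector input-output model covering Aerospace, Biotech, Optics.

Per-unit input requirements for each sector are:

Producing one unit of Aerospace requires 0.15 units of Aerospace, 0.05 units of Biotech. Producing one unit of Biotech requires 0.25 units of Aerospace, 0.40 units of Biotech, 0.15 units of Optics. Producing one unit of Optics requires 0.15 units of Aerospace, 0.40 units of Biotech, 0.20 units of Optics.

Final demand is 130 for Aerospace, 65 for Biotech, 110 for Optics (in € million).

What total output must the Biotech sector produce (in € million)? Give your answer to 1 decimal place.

x_B = 253.3

I − A =
  [   0.85    -0.25    -0.15]
  [  -0.05     0.60    -0.40]
  [   0.00    -0.15     0.80]
Cofactors of I−A, C_ij = (−1)^(i+j)·(minor ij) (rows/columns in the sector order above):
  C_11 = (0.60)(0.80) − (-0.40)(-0.15) = 0.4200
  C_12 = −[(-0.05)(0.80) − (-0.40)(0.00)] = 0.0400
  C_13 = (-0.05)(-0.15) − (0.60)(0.00) = 0.0075
  C_21 = −[(-0.25)(0.80) − (-0.15)(-0.15)] = 0.2225
  C_22 = (0.85)(0.80) − (-0.15)(0.00) = 0.6800
  C_23 = −[(0.85)(-0.15) − (-0.25)(0.00)] = 0.1275
  C_31 = (-0.25)(-0.40) − (-0.15)(0.60) = 0.1900
  C_32 = −[(0.85)(-0.40) − (-0.15)(-0.05)] = 0.3475
  C_33 = (0.85)(0.60) − (-0.25)(-0.05) = 0.4975
det(I−A) = Σ_j (I−A)_1j·C_1j = (0.85)(0.4200) + (-0.25)(0.0400) + (-0.15)(0.0075) = 0.345875
adj(I−A) = Cᵀ =
  [ 0.4200   0.2225   0.1900]
  [ 0.0400   0.6800   0.3475]
  [ 0.0075   0.1275   0.4975]
(I − A)⁻¹ = adj(I−A) / det(I−A) ≈
  [   1.2143     0.6433     0.5493]
  [   0.1156     1.9660     1.0047]
  [   0.0217     0.3686     1.4384]
x = (I − A)⁻¹ d = adj(I−A)·d / det(I−A), with det(I−A) = 0.345875:
  x_A = (0.4200·130 + 0.2225·65 + 0.1900·110) / 0.345875 = 89.9625 / 0.345875 ≈ 260.1
  x_B = (0.0400·130 + 0.6800·65 + 0.3475·110) / 0.345875 = 87.625 / 0.345875 ≈ 253.3
  x_O = (0.0075·130 + 0.1275·65 + 0.4975·110) / 0.345875 = 63.9875 / 0.345875 ≈ 185.0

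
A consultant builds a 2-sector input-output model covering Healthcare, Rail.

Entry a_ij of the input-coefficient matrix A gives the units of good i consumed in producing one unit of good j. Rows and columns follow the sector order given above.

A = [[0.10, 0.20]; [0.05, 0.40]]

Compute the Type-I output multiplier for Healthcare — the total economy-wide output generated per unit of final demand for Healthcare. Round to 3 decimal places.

m_H = 1.226

I − A =
  [   0.90    -0.20]
  [  -0.05     0.60]
det(I−A) = (0.90)(0.60) − (-0.20)(-0.05) = 0.5300
adj(I−A) = [[0.60, 0.20], [0.05, 0.90]]
(I − A)⁻¹ = adj(I−A) / det(I−A) ≈
  [   1.1321     0.3774]
  [   0.0943     1.6981]
The output multiplier for sector j is the column-j sum of the Leontief inverse (I − A)⁻¹ = adj(I−A) / det(I−A).
Column H of adj(I−A): (0.60, 0.05); det(I−A) = 0.5300.
m_H = (0.60 + 0.05) / 0.5300 = 0.65 / 0.5300 ≈ 1.226.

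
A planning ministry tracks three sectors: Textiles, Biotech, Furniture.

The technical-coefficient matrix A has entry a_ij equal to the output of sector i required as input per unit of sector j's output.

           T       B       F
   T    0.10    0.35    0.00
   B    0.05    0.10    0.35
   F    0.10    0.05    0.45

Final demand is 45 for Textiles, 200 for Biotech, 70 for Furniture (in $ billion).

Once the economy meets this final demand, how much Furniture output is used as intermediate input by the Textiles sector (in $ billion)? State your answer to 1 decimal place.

z_FT = 16.8

I − A =
  [   0.90    -0.35     0.00]
  [  -0.05     0.90    -0.35]
  [  -0.10    -0.05     0.55]
Cofactors of I−A, C_ij = (−1)^(i+j)·(minor ij) (rows/columns in the sector order above):
  C_11 = (0.90)(0.55) − (-0.35)(-0.05) = 0.4775
  C_12 = −[(-0.05)(0.55) − (-0.35)(-0.10)] = 0.0625
  C_13 = (-0.05)(-0.05) − (0.90)(-0.10) = 0.0925
  C_21 = −[(-0.35)(0.55) − (0.00)(-0.05)] = 0.1925
  C_22 = (0.90)(0.55) − (0.00)(-0.10) = 0.4950
  C_23 = −[(0.90)(-0.05) − (-0.35)(-0.10)] = 0.0800
  C_31 = (-0.35)(-0.35) − (0.00)(0.90) = 0.1225
  C_32 = −[(0.90)(-0.35) − (0.00)(-0.05)] = 0.3150
  C_33 = (0.90)(0.90) − (-0.35)(-0.05) = 0.7925
det(I−A) = Σ_j (I−A)_1j·C_1j = (0.90)(0.4775) + (-0.35)(0.0625) + (0.00)(0.0925) = 0.407875
adj(I−A) = Cᵀ =
  [ 0.4775   0.1925   0.1225]
  [ 0.0625   0.4950   0.3150]
  [ 0.0925   0.0800   0.7925]
(I − A)⁻¹ = adj(I−A) / det(I−A) ≈
  [   1.1707     0.4720     0.3003]
  [   0.1532     1.2136     0.7723]
  [   0.2268     0.1961     1.9430]
First solve x = (I − A)⁻¹ d = adj(I−A)·d / det(I−A); in particular x_T = (0.4775·45 + 0.1925·200 + 0.1225·70) / 0.407875 = 68.5625 / 0.407875 ≈ 168.097.
Intermediate flow from F to T: z_FT = a_FT · x_T = 0.10 × 68.5625 / 0.407875 = 6.85625 / 0.407875 ≈ 16.8.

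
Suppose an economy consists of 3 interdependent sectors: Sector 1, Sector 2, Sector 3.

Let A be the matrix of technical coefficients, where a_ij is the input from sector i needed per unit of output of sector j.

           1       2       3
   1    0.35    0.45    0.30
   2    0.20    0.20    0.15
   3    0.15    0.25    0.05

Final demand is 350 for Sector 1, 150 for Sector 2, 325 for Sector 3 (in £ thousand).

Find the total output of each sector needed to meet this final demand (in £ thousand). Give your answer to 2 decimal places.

x_1 = 1325.66, x_2 = 654.61, x_3 = 723.68

I − A =
  [   0.65    -0.45    -0.30]
  [  -0.20     0.80    -0.15]
  [  -0.15    -0.25     0.95]
Cofactors of I−A, C_ij = (−1)^(i+j)·(minor ij) (rows/columns in the sector order above):
  C_11 = (0.80)(0.95) − (-0.15)(-0.25) = 0.7225
  C_12 = −[(-0.20)(0.95) − (-0.15)(-0.15)] = 0.2125
  C_13 = (-0.20)(-0.25) − (0.80)(-0.15) = 0.1700
  C_21 = −[(-0.45)(0.95) − (-0.30)(-0.25)] = 0.5025
  C_22 = (0.65)(0.95) − (-0.30)(-0.15) = 0.5725
  C_23 = −[(0.65)(-0.25) − (-0.45)(-0.15)] = 0.2300
  C_31 = (-0.45)(-0.15) − (-0.30)(0.80) = 0.3075
  C_32 = −[(0.65)(-0.15) − (-0.30)(-0.20)] = 0.1575
  C_33 = (0.65)(0.80) − (-0.45)(-0.20) = 0.4300
det(I−A) = Σ_j (I−A)_1j·C_1j = (0.65)(0.7225) + (-0.45)(0.2125) + (-0.30)(0.1700) = 0.3230
adj(I−A) = Cᵀ =
  [ 0.7225   0.5025   0.3075]
  [ 0.2125   0.5725   0.1575]
  [ 0.1700   0.2300   0.4300]
(I − A)⁻¹ = adj(I−A) / det(I−A) ≈
  [   2.2368     1.5557     0.9520]
  [   0.6579     1.7724     0.4876]
  [   0.5263     0.7121     1.3313]
x = (I − A)⁻¹ d = adj(I−A)·d / det(I−A), with det(I−A) = 0.3230:
  x_1 = (0.7225·350 + 0.5025·150 + 0.3075·325) / 0.3230 = 428.1875 / 0.3230 ≈ 1325.66
  x_2 = (0.2125·350 + 0.5725·150 + 0.1575·325) / 0.3230 = 211.4375 / 0.3230 ≈ 654.61
  x_3 = (0.1700·350 + 0.2300·150 + 0.4300·325) / 0.3230 = 233.75 / 0.3230 ≈ 723.68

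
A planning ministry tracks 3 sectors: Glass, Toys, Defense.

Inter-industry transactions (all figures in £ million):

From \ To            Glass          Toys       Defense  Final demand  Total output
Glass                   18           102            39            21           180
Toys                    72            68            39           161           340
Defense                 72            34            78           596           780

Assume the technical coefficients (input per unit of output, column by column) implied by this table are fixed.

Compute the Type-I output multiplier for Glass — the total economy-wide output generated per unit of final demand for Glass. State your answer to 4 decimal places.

Technical coefficients a_ij = z_ij / X_j:
  a_11 = 18/180 = 0.10, a_21 = 72/180 = 0.40, a_31 = 72/180 = 0.40
  a_12 = 102/340 = 0.30, a_22 = 68/340 = 0.20, a_32 = 34/340 = 0.10
  a_13 = 39/780 = 0.05, a_23 = 39/780 = 0.05, a_33 = 78/780 = 0.10
I − A =
  [   0.90    -0.30    -0.05]
  [  -0.40     0.80    -0.05]
  [  -0.40    -0.10     0.90]
Cofactors of I−A, C_ij = (−1)^(i+j)·(minor ij) (rows/columns in the sector order above):
  C_11 = (0.80)(0.90) − (-0.05)(-0.10) = 0.7150
  C_12 = −[(-0.40)(0.90) − (-0.05)(-0.40)] = 0.3800
  C_13 = (-0.40)(-0.10) − (0.80)(-0.40) = 0.3600
  C_21 = −[(-0.30)(0.90) − (-0.05)(-0.10)] = 0.2750
  C_22 = (0.90)(0.90) − (-0.05)(-0.40) = 0.7900
  C_23 = −[(0.90)(-0.10) − (-0.30)(-0.40)] = 0.2100
  C_31 = (-0.30)(-0.05) − (-0.05)(0.80) = 0.0550
  C_32 = −[(0.90)(-0.05) − (-0.05)(-0.40)] = 0.0650
  C_33 = (0.90)(0.80) − (-0.30)(-0.40) = 0.6000
det(I−A) = Σ_j (I−A)_1j·C_1j = (0.90)(0.7150) + (-0.30)(0.3800) + (-0.05)(0.3600) = 0.5115
adj(I−A) = Cᵀ =
  [ 0.7150   0.2750   0.0550]
  [ 0.3800   0.7900   0.0650]
  [ 0.3600   0.2100   0.6000]
(I − A)⁻¹ = adj(I−A) / det(I−A) ≈
  [   1.39785     0.53763     0.10753]
  [   0.74291     1.54448     0.12708]
  [   0.70381     0.41056     1.17302]
The output multiplier for sector j is the column-j sum of the Leontief inverse (I − A)⁻¹ = adj(I−A) / det(I−A).
Column 1 of adj(I−A): (0.7150, 0.3800, 0.3600); det(I−A) = 0.5115.
m_1 = (0.7150 + 0.3800 + 0.3600) / 0.5115 = 1.455 / 0.5115 ≈ 2.8446.

m_1 = 2.8446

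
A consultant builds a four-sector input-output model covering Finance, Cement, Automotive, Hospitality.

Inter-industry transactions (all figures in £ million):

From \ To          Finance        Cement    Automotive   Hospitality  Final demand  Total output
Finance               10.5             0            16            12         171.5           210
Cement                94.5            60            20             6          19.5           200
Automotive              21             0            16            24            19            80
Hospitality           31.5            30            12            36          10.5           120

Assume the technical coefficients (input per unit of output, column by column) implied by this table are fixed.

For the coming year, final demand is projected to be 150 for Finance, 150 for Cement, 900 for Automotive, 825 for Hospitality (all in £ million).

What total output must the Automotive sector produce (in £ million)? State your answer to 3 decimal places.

x_3 = 1719.750

Technical coefficients a_ij = z_ij / X_j:
  a_11 = 10.5/210 = 0.05, a_21 = 94.5/210 = 0.45, a_31 = 21/210 = 0.10, a_41 = 31.5/210 = 0.15
  a_12 = 0/200 = 0.00, a_22 = 60/200 = 0.30, a_32 = 0/200 = 0.00, a_42 = 30/200 = 0.15
  a_13 = 16/80 = 0.20, a_23 = 20/80 = 0.25, a_33 = 16/80 = 0.20, a_43 = 12/80 = 0.15
  a_14 = 12/120 = 0.10, a_24 = 6/120 = 0.05, a_34 = 24/120 = 0.20, a_44 = 36/120 = 0.30
I − A =
  [   0.95     0.00    -0.20    -0.10]
  [  -0.45     0.70    -0.25    -0.05]
  [  -0.10     0.00     0.80    -0.20]
  [  -0.15    -0.15    -0.15     0.70]
Compute the cofactors C_ij = (−1)^(i+j)·(3×3 minor ij) of I−A; the adjugate is their transpose:
adj(I−A) = Cᵀ =
  [ 0.357500   0.018000   0.110750   0.084000]
  [ 0.270250   0.470000   0.240875   0.141000]
  [ 0.082750   0.030000   0.441125   0.140000]
  [ 0.152250   0.111000   0.169875   0.518000]
det(I−A) = Σ_j (I−A)_1j·C_1j = (0.95)(0.357500) + (0.00)(0.270250) + (-0.20)(0.082750) + (-0.10)(0.152250) = 0.30785
(I − A)⁻¹ = adj(I−A) / det(I−A) ≈
  [   1.1613     0.0585     0.3598     0.2729]
  [   0.8779     1.5267     0.7824     0.4580]
  [   0.2688     0.0975     1.4329     0.4548]
  [   0.4946     0.3606     0.5518     1.6826]
x = (I − A)⁻¹ d = adj(I−A)·d / det(I−A), with det(I−A) = 0.30785:
  x_1 = (0.357500·150 + 0.018000·150 + 0.110750·900 + 0.084000·825) / 0.30785 = 225.30 / 0.30785 ≈ 731.850
  x_2 = (0.270250·150 + 0.470000·150 + 0.240875·900 + 0.141000·825) / 0.30785 = 444.15 / 0.30785 ≈ 1442.748
  x_3 = (0.082750·150 + 0.030000·150 + 0.441125·900 + 0.140000·825) / 0.30785 = 529.425 / 0.30785 ≈ 1719.750
  x_4 = (0.152250·150 + 0.111000·150 + 0.169875·900 + 0.518000·825) / 0.30785 = 619.725 / 0.30785 ≈ 2013.075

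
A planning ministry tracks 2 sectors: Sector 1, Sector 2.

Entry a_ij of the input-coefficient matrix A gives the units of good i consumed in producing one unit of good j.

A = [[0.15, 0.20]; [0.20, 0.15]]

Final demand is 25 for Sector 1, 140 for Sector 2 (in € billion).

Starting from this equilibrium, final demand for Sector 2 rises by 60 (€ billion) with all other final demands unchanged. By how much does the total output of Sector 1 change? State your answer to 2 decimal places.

Δx_1 = 17.58

I − A =
  [   0.85    -0.20]
  [  -0.20     0.85]
det(I−A) = (0.85)(0.85) − (-0.20)(-0.20) = 0.6825
adj(I−A) = [[0.85, 0.20], [0.20, 0.85]]
(I − A)⁻¹ = adj(I−A) / det(I−A) ≈
  [   1.2454     0.2930]
  [   0.2930     1.2454]
Δx = (I − A)⁻¹ Δd with Δd having +60 in the Sector 2 component and 0 elsewhere.
So Δx_1 = L_12 · (+60), where L_12 = adj(I−A)_12 / det(I−A) = 0.20 / 0.6825.
Δx_1 = 0.20 × (+60) / 0.6825 = 12.00 / 0.6825 ≈ 17.58.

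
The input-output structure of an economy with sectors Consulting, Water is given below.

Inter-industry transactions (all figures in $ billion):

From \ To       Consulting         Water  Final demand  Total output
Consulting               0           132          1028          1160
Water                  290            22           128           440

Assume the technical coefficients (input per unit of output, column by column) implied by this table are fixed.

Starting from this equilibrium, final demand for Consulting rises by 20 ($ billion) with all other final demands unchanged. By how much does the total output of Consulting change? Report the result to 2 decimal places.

Δx_1 = 21.71

Technical coefficients a_ij = z_ij / X_j:
  a_11 = 0/1160 = 0.00, a_21 = 290/1160 = 0.25
  a_12 = 132/440 = 0.30, a_22 = 22/440 = 0.05
I − A =
  [   1.00    -0.30]
  [  -0.25     0.95]
det(I−A) = (1.00)(0.95) − (-0.30)(-0.25) = 0.8750
adj(I−A) = [[0.95, 0.30], [0.25, 1.00]]
(I − A)⁻¹ = adj(I−A) / det(I−A) ≈
  [   1.0857     0.3429]
  [   0.2857     1.1429]
Δx = (I − A)⁻¹ Δd with Δd having +20 in the Consulting component and 0 elsewhere.
So Δx_1 = L_11 · (+20), where L_11 = adj(I−A)_11 / det(I−A) = 0.95 / 0.8750.
Δx_1 = 0.95 × (+20) / 0.8750 = 19.00 / 0.8750 ≈ 21.71.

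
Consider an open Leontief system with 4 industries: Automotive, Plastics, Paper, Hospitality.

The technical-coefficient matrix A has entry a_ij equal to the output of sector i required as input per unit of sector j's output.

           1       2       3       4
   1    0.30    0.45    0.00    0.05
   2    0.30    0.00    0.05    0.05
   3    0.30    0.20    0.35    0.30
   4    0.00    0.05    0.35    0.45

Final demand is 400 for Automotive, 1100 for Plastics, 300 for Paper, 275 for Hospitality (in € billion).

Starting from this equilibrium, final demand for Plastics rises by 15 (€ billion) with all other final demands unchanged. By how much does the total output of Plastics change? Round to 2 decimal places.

I − A =
  [   0.70    -0.45     0.00    -0.05]
  [  -0.30     1.00    -0.05    -0.05]
  [  -0.30    -0.20     0.65    -0.30]
  [   0.00    -0.05    -0.35     0.55]
Compute the cofactors C_ij = (−1)^(i+j)·(3×3 minor ij) of I−A; the adjugate is their transpose:
adj(I−A) = Cᵀ =
  [ 0.241125   0.118750   0.037875   0.053375]
  [ 0.089250   0.171500   0.036750   0.043750]
  [ 0.201750   0.162500   0.308250   0.201250]
  [ 0.136500   0.119000   0.199500   0.353500]
det(I−A) = Σ_j (I−A)_1j·C_1j = (0.70)(0.241125) + (-0.45)(0.089250) + (0.00)(0.201750) + (-0.05)(0.136500) = 0.1218
(I − A)⁻¹ = adj(I−A) / det(I−A) ≈
  [   1.9797     0.9750     0.3110     0.4382]
  [   0.7328     1.4080     0.3017     0.3592]
  [   1.6564     1.3342     2.5308     1.6523]
  [   1.1207     0.9770     1.6379     2.9023]
Δx = (I − A)⁻¹ Δd with Δd having +15 in the Plastics component and 0 elsewhere.
So Δx_2 = L_22 · (+15), where L_22 = adj(I−A)_22 / det(I−A) = 0.171500 / 0.1218.
Δx_2 = 0.171500 × (+15) / 0.1218 = 2.5725 / 0.1218 ≈ 21.12.

Δx_2 = 21.12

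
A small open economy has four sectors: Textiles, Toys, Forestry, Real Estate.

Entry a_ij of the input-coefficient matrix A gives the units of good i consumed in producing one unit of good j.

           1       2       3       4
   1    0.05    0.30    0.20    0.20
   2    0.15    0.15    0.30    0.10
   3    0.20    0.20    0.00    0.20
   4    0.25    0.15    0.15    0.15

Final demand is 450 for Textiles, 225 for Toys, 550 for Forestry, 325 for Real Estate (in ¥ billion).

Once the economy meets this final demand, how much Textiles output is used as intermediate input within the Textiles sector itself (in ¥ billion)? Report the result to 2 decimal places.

I − A =
  [   0.95    -0.30    -0.20    -0.20]
  [  -0.15     0.85    -0.30    -0.10]
  [  -0.20    -0.20     1.00    -0.20]
  [  -0.25    -0.15    -0.15     0.85]
Compute the cofactors C_ij = (−1)^(i+j)·(3×3 minor ij) of I−A; the adjugate is their transpose:
adj(I−A) = Cᵀ =
  [ 0.619000   0.322000   0.257000   0.244000]
  [ 0.217000   0.679000   0.276500   0.196000]
  [ 0.219000   0.252000   0.579375   0.217500]
  [ 0.259000   0.259000   0.226625   0.647500]
det(I−A) = Σ_j (I−A)_1j·C_1j = (0.95)(0.619000) + (-0.30)(0.217000) + (-0.20)(0.219000) + (-0.20)(0.259000) = 0.42735
(I − A)⁻¹ = adj(I−A) / det(I−A) ≈
  [   1.4485     0.7535     0.6014     0.5710]
  [   0.5078     1.5889     0.6470     0.4586]
  [   0.5125     0.5897     1.3557     0.5090]
  [   0.6061     0.6061     0.5303     1.5152]
First solve x = (I − A)⁻¹ d = adj(I−A)·d / det(I−A); in particular x_1 = (0.619000·450 + 0.322000·225 + 0.257000·550 + 0.244000·325) / 0.42735 = 571.65 / 0.42735 ≈ 1337.6623.
Intermediate flow from 1 to 1: z_11 = a_11 · x_1 = 0.05 × 571.65 / 0.42735 = 28.5825 / 0.42735 ≈ 66.88.

z_11 = 66.88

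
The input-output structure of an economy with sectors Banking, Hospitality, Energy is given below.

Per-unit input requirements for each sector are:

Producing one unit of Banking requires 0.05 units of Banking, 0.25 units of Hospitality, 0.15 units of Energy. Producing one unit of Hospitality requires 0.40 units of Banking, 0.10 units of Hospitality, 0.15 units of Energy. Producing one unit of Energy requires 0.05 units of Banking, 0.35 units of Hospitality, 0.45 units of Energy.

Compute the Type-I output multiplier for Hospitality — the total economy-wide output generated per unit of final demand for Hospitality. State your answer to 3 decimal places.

m_H = 2.815

I − A =
  [   0.95    -0.40    -0.05]
  [  -0.25     0.90    -0.35]
  [  -0.15    -0.15     0.55]
Cofactors of I−A, C_ij = (−1)^(i+j)·(minor ij) (rows/columns in the sector order above):
  C_11 = (0.90)(0.55) − (-0.35)(-0.15) = 0.4425
  C_12 = −[(-0.25)(0.55) − (-0.35)(-0.15)] = 0.1900
  C_13 = (-0.25)(-0.15) − (0.90)(-0.15) = 0.1725
  C_21 = −[(-0.40)(0.55) − (-0.05)(-0.15)] = 0.2275
  C_22 = (0.95)(0.55) − (-0.05)(-0.15) = 0.5150
  C_23 = −[(0.95)(-0.15) − (-0.40)(-0.15)] = 0.2025
  C_31 = (-0.40)(-0.35) − (-0.05)(0.90) = 0.1850
  C_32 = −[(0.95)(-0.35) − (-0.05)(-0.25)] = 0.3450
  C_33 = (0.95)(0.90) − (-0.40)(-0.25) = 0.7550
det(I−A) = Σ_j (I−A)_1j·C_1j = (0.95)(0.4425) + (-0.40)(0.1900) + (-0.05)(0.1725) = 0.33575
adj(I−A) = Cᵀ =
  [ 0.4425   0.2275   0.1850]
  [ 0.1900   0.5150   0.3450]
  [ 0.1725   0.2025   0.7550]
(I − A)⁻¹ = adj(I−A) / det(I−A) ≈
  [   1.3179     0.6776     0.5510]
  [   0.5659     1.5339     1.0276]
  [   0.5138     0.6031     2.2487]
The output multiplier for sector j is the column-j sum of the Leontief inverse (I − A)⁻¹ = adj(I−A) / det(I−A).
Column H of adj(I−A): (0.2275, 0.5150, 0.2025); det(I−A) = 0.33575.
m_H = (0.2275 + 0.5150 + 0.2025) / 0.33575 = 0.945 / 0.33575 ≈ 2.815.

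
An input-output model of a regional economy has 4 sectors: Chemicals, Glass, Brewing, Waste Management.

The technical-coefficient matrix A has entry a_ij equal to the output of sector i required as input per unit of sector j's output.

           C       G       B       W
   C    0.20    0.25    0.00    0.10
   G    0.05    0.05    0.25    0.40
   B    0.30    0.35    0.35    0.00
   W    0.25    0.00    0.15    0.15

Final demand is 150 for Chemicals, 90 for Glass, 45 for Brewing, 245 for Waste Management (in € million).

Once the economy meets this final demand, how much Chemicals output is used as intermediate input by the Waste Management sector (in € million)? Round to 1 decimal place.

I − A =
  [   0.80    -0.25     0.00    -0.10]
  [  -0.05     0.95    -0.25    -0.40]
  [  -0.30    -0.35     0.65     0.00]
  [  -0.25     0.00    -0.15     0.85]
Compute the cofactors C_ij = (−1)^(i+j)·(3×3 minor ij) of I−A; the adjugate is their transpose:
adj(I−A) = Cᵀ =
  [ 0.429500   0.143375   0.082375   0.118000]
  [ 0.174375   0.421250   0.212500   0.218750]
  [ 0.292125   0.293000   0.586625   0.172250]
  [ 0.177875   0.093875   0.127750   0.397125]
det(I−A) = Σ_j (I−A)_1j·C_1j = (0.80)(0.429500) + (-0.25)(0.174375) + (0.00)(0.292125) + (-0.10)(0.177875) = 0.28221875
(I − A)⁻¹ = adj(I−A) / det(I−A) ≈
  [   1.5219     0.5080     0.2919     0.4181]
  [   0.6179     1.4926     0.7530     0.7751]
  [   1.0351     1.0382     2.0786     0.6103]
  [   0.6303     0.3326     0.4527     1.4072]
First solve x = (I − A)⁻¹ d = adj(I−A)·d / det(I−A); in particular x_W = (0.177875·150 + 0.093875·90 + 0.127750·45 + 0.397125·245) / 0.28221875 = 138.174375 / 0.28221875 ≈ 489.600.
Intermediate flow from C to W: z_CW = a_CW · x_W = 0.10 × 138.174375 / 0.28221875 = 13.8174375 / 0.28221875 ≈ 49.0.

z_CW = 49.0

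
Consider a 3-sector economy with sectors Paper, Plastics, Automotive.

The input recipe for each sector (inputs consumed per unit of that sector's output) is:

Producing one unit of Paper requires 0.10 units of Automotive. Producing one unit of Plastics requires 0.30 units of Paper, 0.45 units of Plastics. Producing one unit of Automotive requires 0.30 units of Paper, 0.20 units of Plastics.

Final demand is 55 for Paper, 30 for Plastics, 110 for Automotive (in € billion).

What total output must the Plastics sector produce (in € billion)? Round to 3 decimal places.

I − A =
  [   1.00    -0.30    -0.30]
  [   0.00     0.55    -0.20]
  [  -0.10     0.00     1.00]
Cofactors of I−A, C_ij = (−1)^(i+j)·(minor ij) (rows/columns in the sector order above):
  C_11 = (0.55)(1.00) − (-0.20)(0.00) = 0.5500
  C_12 = −[(0.00)(1.00) − (-0.20)(-0.10)] = 0.0200
  C_13 = (0.00)(0.00) − (0.55)(-0.10) = 0.0550
  C_21 = −[(-0.30)(1.00) − (-0.30)(0.00)] = 0.3000
  C_22 = (1.00)(1.00) − (-0.30)(-0.10) = 0.9700
  C_23 = −[(1.00)(0.00) − (-0.30)(-0.10)] = 0.0300
  C_31 = (-0.30)(-0.20) − (-0.30)(0.55) = 0.2250
  C_32 = −[(1.00)(-0.20) − (-0.30)(0.00)] = 0.2000
  C_33 = (1.00)(0.55) − (-0.30)(0.00) = 0.5500
det(I−A) = Σ_j (I−A)_1j·C_1j = (1.00)(0.5500) + (-0.30)(0.0200) + (-0.30)(0.0550) = 0.5275
adj(I−A) = Cᵀ =
  [ 0.5500   0.3000   0.2250]
  [ 0.0200   0.9700   0.2000]
  [ 0.0550   0.0300   0.5500]
(I − A)⁻¹ = adj(I−A) / det(I−A) ≈
  [   1.0427     0.5687     0.4265]
  [   0.0379     1.8389     0.3791]
  [   0.1043     0.0569     1.0427]
x = (I − A)⁻¹ d = adj(I−A)·d / det(I−A), with det(I−A) = 0.5275:
  x_1 = (0.5500·55 + 0.3000·30 + 0.2250·110) / 0.5275 = 64.00 / 0.5275 ≈ 121.327
  x_2 = (0.0200·55 + 0.9700·30 + 0.2000·110) / 0.5275 = 52.20 / 0.5275 ≈ 98.957
  x_3 = (0.0550·55 + 0.0300·30 + 0.5500·110) / 0.5275 = 64.425 / 0.5275 ≈ 122.133

x_2 = 98.957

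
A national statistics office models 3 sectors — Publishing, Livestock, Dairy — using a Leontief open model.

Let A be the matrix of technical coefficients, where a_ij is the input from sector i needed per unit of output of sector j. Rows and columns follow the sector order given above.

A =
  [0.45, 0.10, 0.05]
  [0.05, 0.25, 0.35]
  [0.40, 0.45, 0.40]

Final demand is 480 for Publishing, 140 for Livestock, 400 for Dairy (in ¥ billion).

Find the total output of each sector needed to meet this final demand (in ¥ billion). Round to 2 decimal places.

x_1 = 1416.44, x_2 = 1589.04, x_3 = 2802.74

I − A =
  [   0.55    -0.10    -0.05]
  [  -0.05     0.75    -0.35]
  [  -0.40    -0.45     0.60]
Cofactors of I−A, C_ij = (−1)^(i+j)·(minor ij) (rows/columns in the sector order above):
  C_11 = (0.75)(0.60) − (-0.35)(-0.45) = 0.2925
  C_12 = −[(-0.05)(0.60) − (-0.35)(-0.40)] = 0.1700
  C_13 = (-0.05)(-0.45) − (0.75)(-0.40) = 0.3225
  C_21 = −[(-0.10)(0.60) − (-0.05)(-0.45)] = 0.0825
  C_22 = (0.55)(0.60) − (-0.05)(-0.40) = 0.3100
  C_23 = −[(0.55)(-0.45) − (-0.10)(-0.40)] = 0.2875
  C_31 = (-0.10)(-0.35) − (-0.05)(0.75) = 0.0725
  C_32 = −[(0.55)(-0.35) − (-0.05)(-0.05)] = 0.1950
  C_33 = (0.55)(0.75) − (-0.10)(-0.05) = 0.4075
det(I−A) = Σ_j (I−A)_1j·C_1j = (0.55)(0.2925) + (-0.10)(0.1700) + (-0.05)(0.3225) = 0.12775
adj(I−A) = Cᵀ =
  [ 0.2925   0.0825   0.0725]
  [ 0.1700   0.3100   0.1950]
  [ 0.3225   0.2875   0.4075]
(I − A)⁻¹ = adj(I−A) / det(I−A) ≈
  [   2.2896     0.6458     0.5675]
  [   1.3307     2.4266     1.5264]
  [   2.5245     2.2505     3.1898]
x = (I − A)⁻¹ d = adj(I−A)·d / det(I−A), with det(I−A) = 0.12775:
  x_1 = (0.2925·480 + 0.0825·140 + 0.0725·400) / 0.12775 = 180.95 / 0.12775 ≈ 1416.44
  x_2 = (0.1700·480 + 0.3100·140 + 0.1950·400) / 0.12775 = 203.00 / 0.12775 ≈ 1589.04
  x_3 = (0.3225·480 + 0.2875·140 + 0.4075·400) / 0.12775 = 358.05 / 0.12775 ≈ 2802.74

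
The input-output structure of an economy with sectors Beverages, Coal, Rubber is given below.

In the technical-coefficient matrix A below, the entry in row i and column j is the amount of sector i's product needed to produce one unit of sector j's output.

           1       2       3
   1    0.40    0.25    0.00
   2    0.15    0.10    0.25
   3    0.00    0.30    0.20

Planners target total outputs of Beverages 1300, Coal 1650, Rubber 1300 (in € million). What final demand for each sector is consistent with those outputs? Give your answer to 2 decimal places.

I − A =
  [   0.60    -0.25     0.00]
  [  -0.15     0.90    -0.25]
  [   0.00    -0.30     0.80]
d = (I − A) x:
  d_1 = (+0.60)·1300 + (-0.25)·1650 + (+0.00)·1300 = 367.50
  d_2 = (-0.15)·1300 + (+0.90)·1650 + (-0.25)·1300 = 965.00
  d_3 = (+0.00)·1300 + (-0.30)·1650 + (+0.80)·1300 = 545.00

d_1 = 367.50, d_2 = 965.00, d_3 = 545.00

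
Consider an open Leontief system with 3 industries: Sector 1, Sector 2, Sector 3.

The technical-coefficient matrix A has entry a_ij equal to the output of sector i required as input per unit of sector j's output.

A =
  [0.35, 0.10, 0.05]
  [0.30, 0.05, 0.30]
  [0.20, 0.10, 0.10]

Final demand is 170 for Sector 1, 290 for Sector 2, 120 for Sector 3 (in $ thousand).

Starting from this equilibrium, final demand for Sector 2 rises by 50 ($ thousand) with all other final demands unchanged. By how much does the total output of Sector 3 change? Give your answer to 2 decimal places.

Δx_3 = 8.63

I − A =
  [   0.65    -0.10    -0.05]
  [  -0.30     0.95    -0.30]
  [  -0.20    -0.10     0.90]
Cofactors of I−A, C_ij = (−1)^(i+j)·(minor ij) (rows/columns in the sector order above):
  C_11 = (0.95)(0.90) − (-0.30)(-0.10) = 0.8250
  C_12 = −[(-0.30)(0.90) − (-0.30)(-0.20)] = 0.3300
  C_13 = (-0.30)(-0.10) − (0.95)(-0.20) = 0.2200
  C_21 = −[(-0.10)(0.90) − (-0.05)(-0.10)] = 0.0950
  C_22 = (0.65)(0.90) − (-0.05)(-0.20) = 0.5750
  C_23 = −[(0.65)(-0.10) − (-0.10)(-0.20)] = 0.0850
  C_31 = (-0.10)(-0.30) − (-0.05)(0.95) = 0.0775
  C_32 = −[(0.65)(-0.30) − (-0.05)(-0.30)] = 0.2100
  C_33 = (0.65)(0.95) − (-0.10)(-0.30) = 0.5875
det(I−A) = Σ_j (I−A)_1j·C_1j = (0.65)(0.8250) + (-0.10)(0.3300) + (-0.05)(0.2200) = 0.49225
adj(I−A) = Cᵀ =
  [ 0.8250   0.0950   0.0775]
  [ 0.3300   0.5750   0.2100]
  [ 0.2200   0.0850   0.5875]
(I − A)⁻¹ = adj(I−A) / det(I−A) ≈
  [   1.6760     0.1930     0.1574]
  [   0.6704     1.1681     0.4266]
  [   0.4469     0.1727     1.1935]
Δx = (I − A)⁻¹ Δd with Δd having +50 in the Sector 2 component and 0 elsewhere.
So Δx_3 = L_32 · (+50), where L_32 = adj(I−A)_32 / det(I−A) = 0.0850 / 0.49225.
Δx_3 = 0.0850 × (+50) / 0.49225 = 4.25 / 0.49225 ≈ 8.63.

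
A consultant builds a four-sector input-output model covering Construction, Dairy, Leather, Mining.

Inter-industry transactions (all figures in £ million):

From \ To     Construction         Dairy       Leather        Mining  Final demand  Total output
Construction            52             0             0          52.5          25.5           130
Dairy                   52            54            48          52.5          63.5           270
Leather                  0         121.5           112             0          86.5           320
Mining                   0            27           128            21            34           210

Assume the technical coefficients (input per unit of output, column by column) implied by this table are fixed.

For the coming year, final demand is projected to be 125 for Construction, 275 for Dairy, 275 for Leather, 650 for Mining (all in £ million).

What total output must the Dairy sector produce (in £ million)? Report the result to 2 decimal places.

x_2 = 1535.64

Technical coefficients a_ij = z_ij / X_j:
  a_11 = 52/130 = 0.40, a_21 = 52/130 = 0.40, a_31 = 0/130 = 0.00, a_41 = 0/130 = 0.00
  a_12 = 0/270 = 0.00, a_22 = 54/270 = 0.20, a_32 = 121.5/270 = 0.45, a_42 = 27/270 = 0.10
  a_13 = 0/320 = 0.00, a_23 = 48/320 = 0.15, a_33 = 112/320 = 0.35, a_43 = 128/320 = 0.40
  a_14 = 52.5/210 = 0.25, a_24 = 52.5/210 = 0.25, a_34 = 0/210 = 0.00, a_44 = 21/210 = 0.10
I − A =
  [   0.60     0.00     0.00    -0.25]
  [  -0.40     0.80    -0.15    -0.25]
  [   0.00    -0.45     0.65     0.00]
  [   0.00    -0.10    -0.40     0.90]
Compute the cofactors C_ij = (−1)^(i+j)·(3×3 minor ij) of I−A; the adjugate is their transpose:
adj(I−A) = Cᵀ =
  [ 0.346000   0.061250   0.083750   0.113125]
  [ 0.234000   0.351000   0.181000   0.162500]
  [ 0.162000   0.243000   0.407000   0.112500]
  [ 0.098000   0.147000   0.201000   0.271500]
det(I−A) = Σ_j (I−A)_1j·C_1j = (0.60)(0.346000) + (0.00)(0.234000) + (0.00)(0.162000) + (-0.25)(0.098000) = 0.1831
(I − A)⁻¹ = adj(I−A) / det(I−A) ≈
  [   1.8897     0.3345     0.4574     0.6178]
  [   1.2780     1.9170     0.9885     0.8875]
  [   0.8848     1.3271     2.2228     0.6144]
  [   0.5352     0.8028     1.0978     1.4828]
x = (I − A)⁻¹ d = adj(I−A)·d / det(I−A), with det(I−A) = 0.1831:
  x_1 = (0.346000·125 + 0.061250·275 + 0.083750·275 + 0.113125·650) / 0.1831 = 156.65625 / 0.1831 ≈ 855.58
  x_2 = (0.234000·125 + 0.351000·275 + 0.181000·275 + 0.162500·650) / 0.1831 = 281.175 / 0.1831 ≈ 1535.64
  x_3 = (0.162000·125 + 0.243000·275 + 0.407000·275 + 0.112500·650) / 0.1831 = 272.125 / 0.1831 ≈ 1486.21
  x_4 = (0.098000·125 + 0.147000·275 + 0.201000·275 + 0.271500·650) / 0.1831 = 284.425 / 0.1831 ≈ 1553.39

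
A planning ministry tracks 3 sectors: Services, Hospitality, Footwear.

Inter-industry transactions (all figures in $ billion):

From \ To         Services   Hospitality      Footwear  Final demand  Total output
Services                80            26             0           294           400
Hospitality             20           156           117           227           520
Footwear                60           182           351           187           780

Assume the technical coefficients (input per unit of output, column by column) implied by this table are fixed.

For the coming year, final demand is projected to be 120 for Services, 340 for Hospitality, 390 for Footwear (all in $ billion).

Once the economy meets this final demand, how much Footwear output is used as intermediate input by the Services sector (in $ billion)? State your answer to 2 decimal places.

Technical coefficients a_ij = z_ij / X_j:
  a_11 = 80/400 = 0.20, a_21 = 20/400 = 0.05, a_31 = 60/400 = 0.15
  a_12 = 26/520 = 0.05, a_22 = 156/520 = 0.30, a_32 = 182/520 = 0.35
  a_13 = 0/780 = 0.00, a_23 = 117/780 = 0.15, a_33 = 351/780 = 0.45
I − A =
  [   0.80    -0.05     0.00]
  [  -0.05     0.70    -0.15]
  [  -0.15    -0.35     0.55]
Cofactors of I−A, C_ij = (−1)^(i+j)·(minor ij) (rows/columns in the sector order above):
  C_11 = (0.70)(0.55) − (-0.15)(-0.35) = 0.3325
  C_12 = −[(-0.05)(0.55) − (-0.15)(-0.15)] = 0.0500
  C_13 = (-0.05)(-0.35) − (0.70)(-0.15) = 0.1225
  C_21 = −[(-0.05)(0.55) − (0.00)(-0.35)] = 0.0275
  C_22 = (0.80)(0.55) − (0.00)(-0.15) = 0.4400
  C_23 = −[(0.80)(-0.35) − (-0.05)(-0.15)] = 0.2875
  C_31 = (-0.05)(-0.15) − (0.00)(0.70) = 0.0075
  C_32 = −[(0.80)(-0.15) − (0.00)(-0.05)] = 0.1200
  C_33 = (0.80)(0.70) − (-0.05)(-0.05) = 0.5575
det(I−A) = Σ_j (I−A)_1j·C_1j = (0.80)(0.3325) + (-0.05)(0.0500) + (0.00)(0.1225) = 0.2635
adj(I−A) = Cᵀ =
  [ 0.3325   0.0275   0.0075]
  [ 0.0500   0.4400   0.1200]
  [ 0.1225   0.2875   0.5575]
(I − A)⁻¹ = adj(I−A) / det(I−A) ≈
  [   1.2619     0.1044     0.0285]
  [   0.1898     1.6698     0.4554]
  [   0.4649     1.0911     2.1157]
First solve x = (I − A)⁻¹ d = adj(I−A)·d / det(I−A); in particular x_1 = (0.3325·120 + 0.0275·340 + 0.0075·390) / 0.2635 = 52.175 / 0.2635 ≈ 198.0076.
Intermediate flow from 3 to 1: z_31 = a_31 · x_1 = 0.15 × 52.175 / 0.2635 = 7.82625 / 0.2635 ≈ 29.70.

z_31 = 29.70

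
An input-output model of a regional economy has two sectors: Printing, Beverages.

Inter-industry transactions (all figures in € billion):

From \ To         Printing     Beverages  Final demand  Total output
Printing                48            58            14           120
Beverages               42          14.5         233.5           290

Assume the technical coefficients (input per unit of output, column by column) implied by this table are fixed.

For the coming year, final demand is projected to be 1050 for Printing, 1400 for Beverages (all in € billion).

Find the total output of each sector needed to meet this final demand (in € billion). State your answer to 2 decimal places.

Technical coefficients a_ij = z_ij / X_j:
  a_PP = 48/120 = 0.40, a_BP = 42/120 = 0.35
  a_PB = 58/290 = 0.20, a_BB = 14.5/290 = 0.05
I − A =
  [   0.60    -0.20]
  [  -0.35     0.95]
det(I−A) = (0.60)(0.95) − (-0.20)(-0.35) = 0.5000
adj(I−A) = [[0.95, 0.20], [0.35, 0.60]]
(I − A)⁻¹ = adj(I−A) / det(I−A) ≈
  [   1.9000     0.4000]
  [   0.7000     1.2000]
x = (I − A)⁻¹ d = adj(I−A)·d / det(I−A), with det(I−A) = 0.5000:
  x_P = (0.95·1050 + 0.20·1400) / 0.5000 = 1277.50 / 0.5000 = 2555.00
  x_B = (0.35·1050 + 0.60·1400) / 0.5000 = 1207.50 / 0.5000 = 2415.00

x_P = 2555.00, x_B = 2415.00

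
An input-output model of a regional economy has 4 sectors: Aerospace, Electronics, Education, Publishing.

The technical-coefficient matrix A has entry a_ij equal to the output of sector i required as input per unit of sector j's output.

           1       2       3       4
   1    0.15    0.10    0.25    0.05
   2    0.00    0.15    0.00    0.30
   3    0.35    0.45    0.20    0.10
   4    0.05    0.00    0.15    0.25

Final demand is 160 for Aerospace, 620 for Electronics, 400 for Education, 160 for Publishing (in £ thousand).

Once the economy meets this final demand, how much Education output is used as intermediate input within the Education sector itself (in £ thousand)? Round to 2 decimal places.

z_33 = 282.46

I − A =
  [   0.85    -0.10    -0.25    -0.05]
  [   0.00     0.85     0.00    -0.30]
  [  -0.35    -0.45     0.80    -0.10]
  [  -0.05     0.00    -0.15     0.75]
Compute the cofactors C_ij = (−1)^(i+j)·(3×3 minor ij) of I−A; the adjugate is their transpose:
adj(I−A) = Cᵀ =
  [ 0.477000   0.146250   0.170250   0.113000]
  [ 0.027750   0.425750   0.042000   0.177750]
  [ 0.234125   0.312500   0.538250   0.212375]
  [ 0.078625   0.072250   0.119000   0.503625]
det(I−A) = Σ_j (I−A)_1j·C_1j = (0.85)(0.477000) + (-0.10)(0.027750) + (-0.25)(0.234125) + (-0.05)(0.078625) = 0.3402125
(I − A)⁻¹ = adj(I−A) / det(I−A) ≈
  [   1.4021     0.4299     0.5004     0.3321]
  [   0.0816     1.2514     0.1235     0.5225]
  [   0.6882     0.9185     1.5821     0.6242]
  [   0.2311     0.2124     0.3498     1.4803]
First solve x = (I − A)⁻¹ d = adj(I−A)·d / det(I−A); in particular x_3 = (0.234125·160 + 0.312500·620 + 0.538250·400 + 0.212375·160) / 0.3402125 = 480.49 / 0.3402125 ≈ 1412.3232.
Intermediate flow from 3 to 3: z_33 = a_33 · x_3 = 0.20 × 480.49 / 0.3402125 = 96.098 / 0.3402125 ≈ 282.46.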